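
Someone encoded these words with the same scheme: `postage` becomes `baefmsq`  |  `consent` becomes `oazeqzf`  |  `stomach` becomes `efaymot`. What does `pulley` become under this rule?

Compare letters: p→b is +12, o→a is +12, s→e is +12 — a constant shift. It's a constant shift of +12 (ROT12).
For pulley: p+12=b, u+12=g, l+12=x, l+12=x, e+12=q, y+12=k.

bgxxqk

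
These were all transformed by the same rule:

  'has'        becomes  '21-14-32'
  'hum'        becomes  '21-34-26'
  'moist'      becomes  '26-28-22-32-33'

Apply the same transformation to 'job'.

23-28-15

h is letter #8 and maps to 21: an offset of 13. Each letter is replaced by its alphabet position (a=1..z=26) + 13.
Applying it to job: j=10→23, o=15→28, b=2→15.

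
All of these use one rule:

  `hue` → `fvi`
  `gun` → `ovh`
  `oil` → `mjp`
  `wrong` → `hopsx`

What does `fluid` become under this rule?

The output letters match the input read backwards, each shifted +1: hue reversed is euh. The word is reversed, then every letter is shifted forward by 1.
For fluid: reverse → diulf; then shift: d+1=e, i+1=j, u+1=v, l+1=m, f+1=g.

ejvmg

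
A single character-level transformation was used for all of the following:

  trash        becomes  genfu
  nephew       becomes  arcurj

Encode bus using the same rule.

Compare letters: t→g is +13, r→e is +13, a→n is +13 — a constant shift. Each letter is shifted forward by 13 in the alphabet (a Caesar shift of +13).
On bus: b+13=o, u+13=h, s+13=f.

ohf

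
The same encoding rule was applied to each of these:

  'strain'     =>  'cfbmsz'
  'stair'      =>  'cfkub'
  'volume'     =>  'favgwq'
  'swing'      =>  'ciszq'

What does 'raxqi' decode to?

It's a Vigenère-style cipher with numeric key [10,12]: position i shifts by key[i mod 2].
Undoing it on raxqi: r−10=h, a−12=o, x−10=n, q−12=e, i−10=y.

honey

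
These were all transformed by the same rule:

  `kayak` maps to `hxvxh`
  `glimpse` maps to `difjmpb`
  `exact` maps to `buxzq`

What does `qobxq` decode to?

Compare letters: k→h is +23, a→x is +23, y→v is +23 — a constant shift. Every letter moves 23 places later in the alphabet, wrapping around z→a.
Decoding qobxq: q−23=t, o−23=r, b−23=e, x−23=a, q−23=t.

treat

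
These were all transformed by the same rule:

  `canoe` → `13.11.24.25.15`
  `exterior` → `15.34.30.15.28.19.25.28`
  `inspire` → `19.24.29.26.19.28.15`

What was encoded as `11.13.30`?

act

c is letter #3 and maps to 13: an offset of 10. The number is (letter's place in the alphabet, a=1) + 10.
Reversing it on 11.13.30: 11→(11−10)÷1=1=a, 13→(13−10)÷1=3=c, 30→(30−10)÷1=20=t.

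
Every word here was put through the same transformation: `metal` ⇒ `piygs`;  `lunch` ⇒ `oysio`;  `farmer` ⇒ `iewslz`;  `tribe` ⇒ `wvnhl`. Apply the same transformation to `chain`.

Each letter shifts forward by (position + 3), i.e. 3, 4, 5, … — the shift grows by one for each successive letter.
On chain: c+3=f, h+4=l, a+5=f, i+6=o, n+7=u.

flfou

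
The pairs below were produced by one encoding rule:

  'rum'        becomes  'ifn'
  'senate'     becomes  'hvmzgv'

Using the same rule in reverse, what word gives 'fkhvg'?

upset

This is the alphabet-reversal cipher (Atbash): a becomes z, b becomes y, etc.
Decoding fkhvg: f↔u, k↔p, h↔s, v↔e, g↔t.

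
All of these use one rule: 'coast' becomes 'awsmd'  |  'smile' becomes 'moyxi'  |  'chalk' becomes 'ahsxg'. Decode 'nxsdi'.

plate

c(2)→a(0) and o(14)→w(22) fit y≡17x+18 (mod 26); the inverse of 17 mod 26 is 23. Each letter's alphabet position (a=0..z=25) is mapped through 17·x+18 mod 26 — an affine cipher.
Reversing it on nxsdi: n(13)→23·(13−18)≡15=p; x(23)→23·(23−18)≡11=l; s(18)→23·(18−18)≡0=a; d(3)→23·(3−18)≡19=t; i(8)→23·(8−18)≡4=e (all mod 26).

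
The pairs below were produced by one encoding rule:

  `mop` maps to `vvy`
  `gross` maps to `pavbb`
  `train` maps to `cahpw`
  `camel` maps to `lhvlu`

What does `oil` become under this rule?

vpu

The shift depends on letter class: consonant m→v is +9, but vowel o→v is +7. The rule splits by letter class: vowels +7, consonants +9.
Applying it to oil: o(vowel)+7=v, i(vowel)+7=p, l(cons)+9=u.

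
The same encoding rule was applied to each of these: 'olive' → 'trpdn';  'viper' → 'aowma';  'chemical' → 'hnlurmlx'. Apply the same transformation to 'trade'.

Letter i (0-indexed) is shifted by i+5, so successive shifts are 5, 6, 7, ….
Applying it to trade: t+5=y, r+6=x, a+7=h, d+8=l, e+9=n.

yxhln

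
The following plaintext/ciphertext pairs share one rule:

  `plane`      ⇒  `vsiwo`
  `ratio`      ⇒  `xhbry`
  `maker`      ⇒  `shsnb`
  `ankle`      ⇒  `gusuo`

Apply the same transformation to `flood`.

lswxn

Each letter shifts forward by (position + 6), i.e. 6, 7, 8, … — the shift grows by one for each successive letter.
Applying it to flood: f+6=l, l+7=s, o+8=w, o+9=x, d+10=n.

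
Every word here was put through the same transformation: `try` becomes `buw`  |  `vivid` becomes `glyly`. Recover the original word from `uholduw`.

The output letters match the input read backwards, each shifted +3: try reversed is yrt. Two steps: reverse the string, then apply a Caesar shift of +3.
Undoing it on uholduw: shift back: u−3=r, h−3=e, o−3=l, l−3=i, d−3=a, u−3=r, w−3=t → reliart; then reverse → trailer.

trailer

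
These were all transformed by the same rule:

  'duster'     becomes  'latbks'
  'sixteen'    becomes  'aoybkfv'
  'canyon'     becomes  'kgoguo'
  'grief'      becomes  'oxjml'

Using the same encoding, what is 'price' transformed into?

Shifts by position in duster: pos 0: d→l (+8), pos 1: u→a (+6), pos 2: s→t (+1), pos 3: t→b (+8), pos 4: e→k (+6), pos 5: r→s (+1) — repeating every 3. A repeating key of period 3 is used — shifts +8, +6, +1 over and over.
Applying it to price: p+8=x, r+6=x, i+1=j, c+8=k, e+6=k.

xxjkk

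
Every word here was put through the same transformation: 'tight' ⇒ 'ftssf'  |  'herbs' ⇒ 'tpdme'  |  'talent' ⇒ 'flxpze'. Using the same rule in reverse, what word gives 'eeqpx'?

Shifts by position in tight: pos 0: t→f (+12), pos 1: i→t (+11), pos 2: g→s (+12), pos 3: h→s (+11) — repeating every 2. It's a Vigenère-style cipher with numeric key [12,11]: position i shifts by key[i mod 2].
Decoding eeqpx: e−12=s, e−11=t, q−12=e, p−11=e, x−12=l.

steel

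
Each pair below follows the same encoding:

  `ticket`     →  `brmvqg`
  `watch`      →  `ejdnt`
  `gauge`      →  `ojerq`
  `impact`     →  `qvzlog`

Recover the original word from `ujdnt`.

match

In ticket: t→b is +8, i→r is +9, c→m is +10, k→v is +11 — the shift increases by 1 each position. The shift increases by 1 at each position, starting from +8: 8, 9, 10, ….
Reversing it on ujdnt: u−8=m, j−9=a, d−10=t, n−11=c, t−12=h.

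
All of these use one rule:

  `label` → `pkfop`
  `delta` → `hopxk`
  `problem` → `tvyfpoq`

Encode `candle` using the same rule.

gkrhpo

The shift depends on letter class: consonant l→p is +4, but vowel a→k is +10. Vowels shift forward by 10 and consonants shift forward by 4.
On candle: c(cons)+4=g, a(vowel)+10=k, n(cons)+4=r, d(cons)+4=h, l(cons)+4=p, e(vowel)+10=o.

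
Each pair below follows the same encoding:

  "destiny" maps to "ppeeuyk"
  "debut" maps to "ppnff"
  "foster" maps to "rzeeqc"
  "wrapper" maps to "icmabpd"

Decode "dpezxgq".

Shifts by position in destiny: pos 0: d→p (+12), pos 1: e→p (+11), pos 2: s→e (+12), pos 3: t→e (+11) — repeating every 2. The shifts repeat in a cycle of length 2: positions 0,1,… shift by +12, +11, then the pattern repeats.
Reversing it on dpezxgq: d−12=r, p−11=e, e−12=s, z−11=o, x−12=l, g−11=v, q−12=e.

resolve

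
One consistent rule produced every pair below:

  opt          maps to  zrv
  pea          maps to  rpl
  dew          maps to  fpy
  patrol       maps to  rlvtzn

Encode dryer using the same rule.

ftapt

The shift depends on letter class: consonant p→r is +2, but vowel o→z is +11. Two shifts are in play — +11 for a/e/i/o/u, +2 for every other letter.
Applying it to dryer: d(cons)+2=f, r(cons)+2=t, y(cons)+2=a, e(vowel)+11=p, r(cons)+2=t.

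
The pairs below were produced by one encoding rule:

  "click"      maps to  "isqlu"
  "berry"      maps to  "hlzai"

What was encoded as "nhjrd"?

habit

In click: c→i is +6, l→s is +7, i→q is +8, c→l is +9 — the shift increases by 1 each position. The shift increases by 1 at each position, starting from +6: 6, 7, 8, ….
Undoing it on nhjrd: n−6=h, h−7=a, j−8=b, r−9=i, d−10=t.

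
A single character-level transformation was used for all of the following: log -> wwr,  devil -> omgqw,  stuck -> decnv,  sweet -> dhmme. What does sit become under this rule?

dqe

The shift depends on letter class: consonant l→w is +11, but vowel o→w is +8. Two shifts are in play — +8 for a/e/i/o/u, +11 for every other letter.
For sit: s(cons)+11=d, i(vowel)+8=q, t(cons)+11=e.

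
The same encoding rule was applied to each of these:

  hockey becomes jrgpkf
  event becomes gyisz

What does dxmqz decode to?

built

In hockey: h→j is +2, o→r is +3, c→g is +4, k→p is +5 — the shift increases by 1 each position. Each letter shifts forward by (position + 2), i.e. 2, 3, 4, … — the shift grows by one for each successive letter.
Reversing it on dxmqz: d−2=b, x−3=u, m−4=i, q−5=l, z−6=t.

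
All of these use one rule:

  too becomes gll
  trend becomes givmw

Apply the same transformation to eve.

This is the alphabet-reversal cipher (Atbash): a becomes z, b becomes y, etc.
On eve: e↔v, v↔e, e↔v.

vev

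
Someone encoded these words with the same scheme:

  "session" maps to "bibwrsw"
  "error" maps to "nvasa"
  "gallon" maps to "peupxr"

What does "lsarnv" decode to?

Shifts by position in session: pos 0: s→b (+9), pos 1: e→i (+4), pos 2: s→b (+9), pos 3: s→w (+4) — repeating every 2. It's a Vigenère-style cipher with numeric key [9,4]: position i shifts by key[i mod 2].
Reversing it on lsarnv: l−9=c, s−4=o, a−9=r, r−4=n, n−9=e, v−4=r.

corner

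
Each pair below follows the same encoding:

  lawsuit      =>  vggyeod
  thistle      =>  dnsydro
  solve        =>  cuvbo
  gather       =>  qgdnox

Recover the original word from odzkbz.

Shifts by position in lawsuit: pos 0: l→v (+10), pos 1: a→g (+6), pos 2: w→g (+10), pos 3: s→y (+6) — repeating every 2. The shifts repeat in a cycle of length 2: positions 0,1,… shift by +10, +6, then the pattern repeats.
Decoding odzkbz: o−10=e, d−6=x, z−10=p, k−6=e, b−10=r, z−6=t.

expert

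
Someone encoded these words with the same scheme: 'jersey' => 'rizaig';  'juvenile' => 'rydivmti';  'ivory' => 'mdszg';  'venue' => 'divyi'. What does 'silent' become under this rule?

amtivb

The shift depends on letter class: consonant j→r is +8, but vowel e→i is +4. Vowels shift forward by 4 and consonants shift forward by 8.
For silent: s(cons)+8=a, i(vowel)+4=m, l(cons)+8=t, e(vowel)+4=i, n(cons)+8=v, t(cons)+8=b.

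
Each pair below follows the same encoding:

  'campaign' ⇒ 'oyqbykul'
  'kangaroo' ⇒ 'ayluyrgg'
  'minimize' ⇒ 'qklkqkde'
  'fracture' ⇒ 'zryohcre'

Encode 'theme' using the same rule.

hpeqe

Each letter's alphabet position (a=0..z=25) is mapped through 21·x+24 mod 26 — an affine cipher.
Applying it to theme: t(19)→21·19+24≡7=h; h(7)→21·7+24≡15=p; e(4)→21·4+24≡4=e; m(12)→21·12+24≡16=q; e(4)→21·4+24≡4=e (all mod 26).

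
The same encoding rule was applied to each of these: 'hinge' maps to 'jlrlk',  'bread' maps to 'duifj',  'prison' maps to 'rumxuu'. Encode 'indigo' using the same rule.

kqhnmv

In hinge: h→j is +2, i→l is +3, n→r is +4, g→l is +5 — the shift increases by 1 each position. Each letter shifts forward by (position + 2), i.e. 2, 3, 4, … — the shift grows by one for each successive letter.
Applying it to indigo: i+2=k, n+3=q, d+4=h, i+5=n, g+6=m, o+7=v.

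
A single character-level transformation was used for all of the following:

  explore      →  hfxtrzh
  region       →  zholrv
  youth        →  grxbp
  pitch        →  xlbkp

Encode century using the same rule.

The shift depends on letter class: consonant x→f is +8, but vowel e→h is +3. Vowels shift forward by 3 and consonants shift forward by 8.
Applying it to century: c(cons)+8=k, e(vowel)+3=h, n(cons)+8=v, t(cons)+8=b, u(vowel)+3=x, r(cons)+8=z, y(cons)+8=g.

khvbxzg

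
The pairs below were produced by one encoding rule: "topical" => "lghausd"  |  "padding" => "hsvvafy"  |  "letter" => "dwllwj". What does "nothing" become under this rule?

fglzafy

This is a Caesar cipher with shift 18.
For nothing: n+18=f, o+18=g, t+18=l, h+18=z, i+18=a, n+18=f, g+18=y.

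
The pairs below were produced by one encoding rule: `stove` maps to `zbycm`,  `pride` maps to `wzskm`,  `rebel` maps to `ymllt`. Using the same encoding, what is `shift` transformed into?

The shifts repeat in a cycle of length 3: positions 0,1,… shift by +7, +8, +10, then the pattern repeats.
For shift: s+7=z, h+8=p, i+10=s, f+7=m, t+8=b.

zpsmb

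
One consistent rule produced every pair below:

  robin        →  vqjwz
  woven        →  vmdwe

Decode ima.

sea

The output letters match the input read backwards, each shifted +8: robin reversed is nibor. Read the word backwards and shift each letter +8.
Reversing it on ima: shift back: i−8=a, m−8=e, a−8=s → aes; then reverse → sea.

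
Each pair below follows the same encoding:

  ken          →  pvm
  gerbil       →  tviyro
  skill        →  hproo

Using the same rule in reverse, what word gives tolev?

glove

Each letter is replaced by its mirror in the alphabet: a↔z, b↔y, c↔x, and so on (the Atbash cipher).
Decoding tolev: t↔g, o↔l, l↔o, e↔v, v↔e.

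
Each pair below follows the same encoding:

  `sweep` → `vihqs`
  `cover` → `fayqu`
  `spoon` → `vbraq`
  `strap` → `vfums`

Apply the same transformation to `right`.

It's a Vigenère-style cipher with numeric key [3,12]: position i shifts by key[i mod 2].
On right: r+3=u, i+12=u, g+3=j, h+12=t, t+3=w.

uujtw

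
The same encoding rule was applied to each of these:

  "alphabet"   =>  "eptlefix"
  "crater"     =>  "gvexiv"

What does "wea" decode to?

Each letter is shifted forward by 4 in the alphabet (a Caesar shift of +4).
Decoding wea: w−4=s, e−4=a, a−4=w.

saw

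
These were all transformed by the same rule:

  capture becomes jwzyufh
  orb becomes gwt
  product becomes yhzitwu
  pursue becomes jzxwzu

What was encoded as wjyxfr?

master

The word is reversed, then every letter is shifted forward by 5.
Undoing it on wjyxfr: shift back: w−5=r, j−5=e, y−5=t, x−5=s, f−5=a, r−5=m → retsam; then reverse → master.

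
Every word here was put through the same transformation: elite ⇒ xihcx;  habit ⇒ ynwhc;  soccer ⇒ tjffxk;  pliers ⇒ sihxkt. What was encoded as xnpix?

e(4)→x(23) and l(11)→i(8) fit y≡9x+13 (mod 26); the inverse of 9 mod 26 is 3. This is an affine cipher: with a=0,…,z=25, each position x becomes (9x+13) mod 26.
Decoding xnpix: x(23)→3·(23−13)≡4=e; n(13)→3·(13−13)≡0=a; p(15)→3·(15−13)≡6=g; i(8)→3·(8−13)≡11=l; x(23)→3·(23−13)≡4=e (all mod 26).

eagle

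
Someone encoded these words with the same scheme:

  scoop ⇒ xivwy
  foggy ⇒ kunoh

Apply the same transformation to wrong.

bxvvp

In scoop: s→x is +5, c→i is +6, o→v is +7, o→w is +8 — the shift increases by 1 each position. Letter i (0-indexed) is shifted by i+5, so successive shifts are 5, 6, 7, ….
Applying it to wrong: w+5=b, r+6=x, o+7=v, n+8=v, g+9=p.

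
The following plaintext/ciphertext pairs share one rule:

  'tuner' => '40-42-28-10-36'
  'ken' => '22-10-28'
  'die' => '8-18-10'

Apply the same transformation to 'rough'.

t(#20)→40 and u(#21)→42: differences scale by 2, so n = 2·pos + 0. Each letter becomes 2×(its alphabet position, a=1..z=26).
On rough: r=18→36, o=15→30, u=21→42, g=7→14, h=8→16.

36-30-42-14-16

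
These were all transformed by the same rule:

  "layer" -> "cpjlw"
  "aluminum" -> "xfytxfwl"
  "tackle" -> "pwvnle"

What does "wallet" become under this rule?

Read the word backwards and shift each letter +11.
Applying it to wallet: reverse → tellaw; then shift: t+11=e, e+11=p, l+11=w, l+11=w, a+11=l, w+11=h.

epwwlh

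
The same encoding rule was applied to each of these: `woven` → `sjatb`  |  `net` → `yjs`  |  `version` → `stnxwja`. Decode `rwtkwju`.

perform

Read the word backwards and shift each letter +5.
Reversing it on rwtkwju: shift back: r−5=m, w−5=r, t−5=o, k−5=f, w−5=r, j−5=e, u−5=p → mrofrep; then reverse → perform.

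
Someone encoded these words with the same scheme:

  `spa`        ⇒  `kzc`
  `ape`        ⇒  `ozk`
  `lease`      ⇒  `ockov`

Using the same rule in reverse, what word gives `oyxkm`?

canoe

Two steps: reverse the string, then apply a Caesar shift of +10.
Reversing it on oyxkm: shift back: o−10=e, y−10=o, x−10=n, k−10=a, m−10=c → eonac; then reverse → canoe.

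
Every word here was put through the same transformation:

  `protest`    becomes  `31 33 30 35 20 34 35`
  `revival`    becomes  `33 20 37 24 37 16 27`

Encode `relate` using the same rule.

p is letter #16 and maps to 31: an offset of 15. The number is (letter's place in the alphabet, a=1) + 15.
Applying it to relate: r=18→33, e=5→20, l=12→27, a=1→16, t=20→35, e=5→20.

33 20 27 16 35 20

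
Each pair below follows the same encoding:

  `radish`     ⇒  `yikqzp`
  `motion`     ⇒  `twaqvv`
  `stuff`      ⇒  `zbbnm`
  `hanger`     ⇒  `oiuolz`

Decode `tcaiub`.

mutant

Shifts by position in radish: pos 0: r→y (+7), pos 1: a→i (+8), pos 2: d→k (+7), pos 3: i→q (+8) — repeating every 2. The shifts repeat in a cycle of length 2: positions 0,1,… shift by +7, +8, then the pattern repeats.
Decoding tcaiub: t−7=m, c−8=u, a−7=t, i−8=a, u−7=n, b−8=t.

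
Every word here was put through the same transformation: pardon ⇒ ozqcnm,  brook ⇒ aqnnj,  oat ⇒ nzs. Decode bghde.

chief

This is a Caesar cipher with shift 25.
Decoding bghde: b−25=c, g−25=h, h−25=i, d−25=e, e−25=f.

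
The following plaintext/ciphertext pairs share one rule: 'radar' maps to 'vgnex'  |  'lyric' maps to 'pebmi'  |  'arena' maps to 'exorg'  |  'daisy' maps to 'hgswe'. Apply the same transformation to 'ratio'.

vgdmu

Shifts by position in radar: pos 0: r→v (+4), pos 1: a→g (+6), pos 2: d→n (+10), pos 3: a→e (+4), pos 4: r→x (+6) — repeating every 3. The shifts repeat in a cycle of length 3: positions 0,1,… shift by +4, +6, +10, then the pattern repeats.
On ratio: r+4=v, a+6=g, t+10=d, i+4=m, o+6=u.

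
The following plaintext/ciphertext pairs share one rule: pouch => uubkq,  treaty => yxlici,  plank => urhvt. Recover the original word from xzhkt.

stack

The shift increases by 1 at each position, starting from +5: 5, 6, 7, ….
Reversing it on xzhkt: x−5=s, z−6=t, h−7=a, k−8=c, t−9=k.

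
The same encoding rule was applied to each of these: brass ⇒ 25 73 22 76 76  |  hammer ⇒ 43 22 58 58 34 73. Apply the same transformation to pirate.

67 46 73 22 79 34

b(#2)→25 and r(#18)→73: differences scale by 3, so n = 3·pos + 19. The formula is n = 3×(alphabet index, a=1) + 19.
For pirate: p=16→67, i=9→46, r=18→73, a=1→22, t=20→79, e=5→34.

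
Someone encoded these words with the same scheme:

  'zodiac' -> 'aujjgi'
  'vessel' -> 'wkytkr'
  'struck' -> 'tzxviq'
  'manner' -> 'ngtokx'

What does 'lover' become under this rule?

mubfx

Shifts by position in zodiac: pos 0: z→a (+1), pos 1: o→u (+6), pos 2: d→j (+6), pos 3: i→j (+1), pos 4: a→g (+6), pos 5: c→i (+6) — repeating every 3. The shifts repeat in a cycle of length 3: positions 0,1,… shift by +1, +6, +6, then the pattern repeats.
Applying it to lover: l+1=m, o+6=u, v+6=b, e+1=f, r+6=x.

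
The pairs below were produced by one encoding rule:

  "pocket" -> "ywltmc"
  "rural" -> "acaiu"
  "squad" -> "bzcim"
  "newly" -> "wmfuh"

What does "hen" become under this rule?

qmw

Two shifts are in play — +8 for a/e/i/o/u, +9 for every other letter.
On hen: h(cons)+9=q, e(vowel)+8=m, n(cons)+9=w.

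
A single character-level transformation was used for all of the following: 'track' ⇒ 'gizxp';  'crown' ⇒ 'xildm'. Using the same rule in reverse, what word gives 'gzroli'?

Each pair mirrors across the alphabet (t↔g, r↔i, a↔z): positions sum to 25. Each letter is replaced by its mirror in the alphabet: a↔z, b↔y, c↔x, and so on (the Atbash cipher).
Reversing it on gzroli: g↔t, z↔a, r↔i, o↔l, l↔o, i↔r.

tailor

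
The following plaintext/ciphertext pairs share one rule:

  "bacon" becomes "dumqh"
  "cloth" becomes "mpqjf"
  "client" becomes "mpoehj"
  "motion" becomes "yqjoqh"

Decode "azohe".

This is an affine cipher: with a=0,…,z=25, each position x becomes (9x+20) mod 26.
Undoing it on azohe: a(0)→3·(0−20)≡18=s; z(25)→3·(25−20)≡15=p; o(14)→3·(14−20)≡8=i; h(7)→3·(7−20)≡13=n; e(4)→3·(4−20)≡4=e (all mod 26).

spine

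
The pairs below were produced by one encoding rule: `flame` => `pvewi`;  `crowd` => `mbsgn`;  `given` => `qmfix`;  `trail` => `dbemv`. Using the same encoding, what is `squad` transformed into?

cayen

The shift depends on letter class: consonant f→p is +10, but vowel a→e is +4. The rule splits by letter class: vowels +4, consonants +10.
On squad: s(cons)+10=c, q(cons)+10=a, u(vowel)+4=y, a(vowel)+4=e, d(cons)+10=n.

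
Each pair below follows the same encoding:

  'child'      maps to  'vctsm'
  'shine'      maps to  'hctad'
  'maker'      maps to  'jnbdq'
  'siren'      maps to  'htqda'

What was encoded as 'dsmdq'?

elder

c(2)→v(21) and h(7)→c(2) fit y≡17x+13 (mod 26); the inverse of 17 mod 26 is 23. Treating letters as 0–25, the rule is x ↦ 17x + 13 (mod 26).
Reversing it on dsmdq: d(3)→23·(3−13)≡4=e; s(18)→23·(18−13)≡11=l; m(12)→23·(12−13)≡3=d; d(3)→23·(3−13)≡4=e; q(16)→23·(16−13)≡17=r (all mod 26).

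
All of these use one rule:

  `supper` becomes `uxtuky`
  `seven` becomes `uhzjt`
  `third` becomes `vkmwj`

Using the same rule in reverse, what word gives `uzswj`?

sword

In supper: s→u is +2, u→x is +3, p→t is +4, p→u is +5 — the shift increases by 1 each position. The shift increases by 1 at each position, starting from +2: 2, 3, 4, ….
Undoing it on uzswj: u−2=s, z−3=w, s−4=o, w−5=r, j−6=d.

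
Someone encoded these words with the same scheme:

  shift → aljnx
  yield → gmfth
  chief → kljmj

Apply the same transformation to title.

bmuti

Shifts by position in shift: pos 0: s→a (+8), pos 1: h→l (+4), pos 2: i→j (+1), pos 3: f→n (+8), pos 4: t→x (+4) — repeating every 3. A repeating key of period 3 is used — shifts +8, +4, +1 over and over.
Applying it to title: t+8=b, i+4=m, t+1=u, l+8=t, e+4=i.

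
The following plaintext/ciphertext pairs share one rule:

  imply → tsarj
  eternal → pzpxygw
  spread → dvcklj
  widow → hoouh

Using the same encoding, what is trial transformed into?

Shifts by position in imply: pos 0: i→t (+11), pos 1: m→s (+6), pos 2: p→a (+11), pos 3: l→r (+6) — repeating every 2. A repeating key of period 2 is used — shifts +11, +6 over and over.
Applying it to trial: t+11=e, r+6=x, i+11=t, a+6=g, l+11=w.

extgw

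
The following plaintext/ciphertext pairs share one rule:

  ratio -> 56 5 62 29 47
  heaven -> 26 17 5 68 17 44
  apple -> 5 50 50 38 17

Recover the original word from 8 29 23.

big

r(#18)→56 and a(#1)→5: differences scale by 3, so n = 3·pos + 2. With a=1..z=26, the number is 3·pos + 2.
Reversing it on 8 29 23: 8→(8−2)÷3=2=b, 29→(29−2)÷3=9=i, 23→(23−2)÷3=7=g.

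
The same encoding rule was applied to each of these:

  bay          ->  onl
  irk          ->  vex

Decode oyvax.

blink

Compare letters: b→o is +13, a→n is +13, y→l is +13 — a constant shift. Every letter moves 13 places later in the alphabet, wrapping around z→a.
Reversing it on oyvax: o−13=b, y−13=l, v−13=i, a−13=n, x−13=k.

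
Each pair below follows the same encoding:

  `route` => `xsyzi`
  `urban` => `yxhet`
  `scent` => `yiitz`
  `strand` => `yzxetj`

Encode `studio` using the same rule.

The shift depends on letter class: consonant r→x is +6, but vowel o→s is +4. The rule splits by letter class: vowels +4, consonants +6.
Applying it to studio: s(cons)+6=y, t(cons)+6=z, u(vowel)+4=y, d(cons)+6=j, i(vowel)+4=m, o(vowel)+4=s.

yzyjms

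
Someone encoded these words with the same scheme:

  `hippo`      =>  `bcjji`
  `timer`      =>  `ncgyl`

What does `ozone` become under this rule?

itihy

Compare letters: h→b is +20, i→c is +20, p→j is +20 — a constant shift. Each letter is shifted forward by 20 in the alphabet (a Caesar shift of +20).
On ozone: o+20=i, z+20=t, o+20=i, n+20=h, e+20=y.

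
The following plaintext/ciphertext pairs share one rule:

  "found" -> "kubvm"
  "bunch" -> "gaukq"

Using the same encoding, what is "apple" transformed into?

fvwtn

In found: f→k is +5, o→u is +6, u→b is +7, n→v is +8 — the shift increases by 1 each position. The shift increases by 1 at each position, starting from +5: 5, 6, 7, ….
For apple: a+5=f, p+6=v, p+7=w, l+8=t, e+9=n.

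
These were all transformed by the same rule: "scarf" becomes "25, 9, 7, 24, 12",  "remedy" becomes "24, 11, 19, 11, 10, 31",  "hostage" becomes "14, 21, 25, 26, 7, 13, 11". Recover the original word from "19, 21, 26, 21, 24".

motor

s is letter #19 and maps to 25: an offset of 6. Letters become their 1-based position plus 6 (so a→7, b→8, …).
Undoing it on 19, 21, 26, 21, 24: 19→(19−6)÷1=13=m, 21→(21−6)÷1=15=o, 26→(26−6)÷1=20=t, 21→(21−6)÷1=15=o, 24→(24−6)÷1=18=r.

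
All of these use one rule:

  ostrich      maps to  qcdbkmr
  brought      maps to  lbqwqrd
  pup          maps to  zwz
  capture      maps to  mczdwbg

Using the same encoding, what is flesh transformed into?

pvgcr

The shift depends on letter class: consonant s→c is +10, but vowel o→q is +2. Two shifts are in play — +2 for a/e/i/o/u, +10 for every other letter.
For flesh: f(cons)+10=p, l(cons)+10=v, e(vowel)+2=g, s(cons)+10=c, h(cons)+10=r.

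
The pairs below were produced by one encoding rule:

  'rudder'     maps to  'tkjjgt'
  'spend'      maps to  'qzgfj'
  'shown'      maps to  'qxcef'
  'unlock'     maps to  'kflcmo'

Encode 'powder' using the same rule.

zcejgt

r(17)→t(19) and u(20)→k(10) fit y≡23x+18 (mod 26); the inverse of 23 mod 26 is 17. Each letter's alphabet position (a=0..z=25) is mapped through 23·x+18 mod 26 — an affine cipher.
On powder: p(15)→23·15+18≡25=z; o(14)→23·14+18≡2=c; w(22)→23·22+18≡4=e; d(3)→23·3+18≡9=j; e(4)→23·4+18≡6=g; r(17)→23·17+18≡19=t (all mod 26).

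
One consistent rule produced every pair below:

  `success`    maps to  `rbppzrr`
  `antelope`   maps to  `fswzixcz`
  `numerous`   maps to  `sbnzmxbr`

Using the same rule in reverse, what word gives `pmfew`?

craft

Each letter's alphabet position (a=0..z=25) is mapped through 5·x+5 mod 26 — an affine cipher.
Reversing it on pmfew: p(15)→21·(15−5)≡2=c; m(12)→21·(12−5)≡17=r; f(5)→21·(5−5)≡0=a; e(4)→21·(4−5)≡5=f; w(22)→21·(22−5)≡19=t (all mod 26).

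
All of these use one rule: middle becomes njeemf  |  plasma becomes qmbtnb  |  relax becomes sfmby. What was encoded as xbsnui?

warmth

Compare letters: m→n is +1, i→j is +1, d→e is +1 — a constant shift. Each letter is shifted forward by 1 in the alphabet (a Caesar shift of +1).
Reversing it on xbsnui: x−1=w, b−1=a, s−1=r, n−1=m, u−1=t, i−1=h.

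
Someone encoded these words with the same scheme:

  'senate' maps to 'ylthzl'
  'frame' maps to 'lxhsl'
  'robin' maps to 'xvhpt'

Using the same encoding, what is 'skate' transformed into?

Vowels shift forward by 7 and consonants shift forward by 6.
For skate: s(cons)+6=y, k(cons)+6=q, a(vowel)+7=h, t(cons)+6=z, e(vowel)+7=l.

yqhzl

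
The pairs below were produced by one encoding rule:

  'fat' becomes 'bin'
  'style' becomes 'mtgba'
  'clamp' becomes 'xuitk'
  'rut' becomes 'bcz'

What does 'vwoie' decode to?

The output letters match the input read backwards, each shifted +8: fat reversed is taf. Read the word backwards and shift each letter +8.
Undoing it on vwoie: shift back: v−8=n, w−8=o, o−8=g, i−8=a, e−8=w → nogaw; then reverse → wagon.

wagon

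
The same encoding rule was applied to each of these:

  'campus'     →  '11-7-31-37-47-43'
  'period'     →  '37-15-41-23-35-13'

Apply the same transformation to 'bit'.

9-23-45

c(#3)→11 and a(#1)→7: differences scale by 2, so n = 2·pos + 5. The formula is n = 2×(alphabet index, a=1) + 5.
On bit: b=2→9, i=9→23, t=20→45.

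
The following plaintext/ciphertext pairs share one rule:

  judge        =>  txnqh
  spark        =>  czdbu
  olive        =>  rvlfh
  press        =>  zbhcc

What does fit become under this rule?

pld

The shift depends on letter class: consonant j→t is +10, but vowel u→x is +3. Vowels shift forward by 3 and consonants shift forward by 10.
On fit: f(cons)+10=p, i(vowel)+3=l, t(cons)+10=d.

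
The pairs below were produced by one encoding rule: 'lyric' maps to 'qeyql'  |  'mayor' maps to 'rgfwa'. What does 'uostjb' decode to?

pillar

Letter i (0-indexed) is shifted by i+5, so successive shifts are 5, 6, 7, ….
Undoing it on uostjb: u−5=p, o−6=i, s−7=l, t−8=l, j−9=a, b−10=r.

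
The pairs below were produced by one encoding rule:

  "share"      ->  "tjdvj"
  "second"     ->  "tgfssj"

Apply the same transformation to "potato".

qqweyu

In share: s→t is +1, h→j is +2, a→d is +3, r→v is +4 — the shift increases by 1 each position. Each letter shifts forward by (position + 1), i.e. 1, 2, 3, … — the shift grows by one for each successive letter.
For potato: p+1=q, o+2=q, t+3=w, a+4=e, t+5=y, o+6=u.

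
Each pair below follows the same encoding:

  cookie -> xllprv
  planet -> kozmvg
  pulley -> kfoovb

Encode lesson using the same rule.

Each pair mirrors across the alphabet (c↔x, o↔l, o↔l): positions sum to 25. Each letter is replaced by its mirror in the alphabet: a↔z, b↔y, c↔x, and so on (the Atbash cipher).
For lesson: l↔o, e↔v, s↔h, s↔h, o↔l, n↔m.

ovhhlm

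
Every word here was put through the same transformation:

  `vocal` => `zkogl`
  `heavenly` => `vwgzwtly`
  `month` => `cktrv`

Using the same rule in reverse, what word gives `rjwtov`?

v(21)→z(25) and o(14)→k(10) fit y≡17x+6 (mod 26); the inverse of 17 mod 26 is 23. Each letter's alphabet position (a=0..z=25) is mapped through 17·x+6 mod 26 — an affine cipher.
Reversing it on rjwtov: r(17)→23·(17−6)≡19=t; j(9)→23·(9−6)≡17=r; w(22)→23·(22−6)≡4=e; t(19)→23·(19−6)≡13=n; o(14)→23·(14−6)≡2=c; v(21)→23·(21−6)≡7=h (all mod 26).

trench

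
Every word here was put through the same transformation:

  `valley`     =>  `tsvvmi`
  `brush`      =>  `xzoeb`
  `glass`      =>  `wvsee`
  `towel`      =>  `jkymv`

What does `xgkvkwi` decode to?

This is an affine cipher: with a=0,…,z=25, each position x becomes (5x+18) mod 26.
Decoding xgkvkwi: x(23)→21·(23−18)≡1=b; g(6)→21·(6−18)≡8=i; k(10)→21·(10−18)≡14=o; v(21)→21·(21−18)≡11=l; k(10)→21·(10−18)≡14=o; w(22)→21·(22−18)≡6=g; i(8)→21·(8−18)≡24=y (all mod 26).

biology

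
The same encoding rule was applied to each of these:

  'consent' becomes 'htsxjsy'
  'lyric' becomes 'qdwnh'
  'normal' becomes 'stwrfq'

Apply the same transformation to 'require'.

wjvznwj

Compare letters: c→h is +5, o→t is +5, n→s is +5 — a constant shift. This is a Caesar cipher with shift 5.
Applying it to require: r+5=w, e+5=j, q+5=v, u+5=z, i+5=n, r+5=w, e+5=j.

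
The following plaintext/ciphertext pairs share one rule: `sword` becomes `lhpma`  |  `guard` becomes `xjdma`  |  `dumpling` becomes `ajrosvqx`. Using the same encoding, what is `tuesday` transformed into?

kjzladf

s(18)→l(11) and w(22)→h(7) fit y≡25x+3 (mod 26); the inverse of 25 mod 26 is 25. This is an affine cipher: with a=0,…,z=25, each position x becomes (25x+3) mod 26.
On tuesday: t(19)→25·19+3≡10=k; u(20)→25·20+3≡9=j; e(4)→25·4+3≡25=z; s(18)→25·18+3≡11=l; d(3)→25·3+3≡0=a; a(0)→25·0+3≡3=d; y(24)→25·24+3≡5=f (all mod 26).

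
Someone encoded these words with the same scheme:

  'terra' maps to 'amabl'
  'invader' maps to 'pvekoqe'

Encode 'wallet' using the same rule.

diuvpf

Letter i (0-indexed) is shifted by i+7, so successive shifts are 7, 8, 9, ….
For wallet: w+7=d, a+8=i, l+9=u, l+10=v, e+11=p, t+12=f.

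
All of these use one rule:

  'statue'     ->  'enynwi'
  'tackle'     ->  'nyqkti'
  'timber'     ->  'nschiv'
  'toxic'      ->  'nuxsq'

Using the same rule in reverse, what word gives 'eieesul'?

session

Each letter's alphabet position (a=0..z=25) is mapped through 9·x+24 mod 26 — an affine cipher.
Undoing it on eieesul: e(4)→3·(4−24)≡18=s; i(8)→3·(8−24)≡4=e; e(4)→3·(4−24)≡18=s; e(4)→3·(4−24)≡18=s; s(18)→3·(18−24)≡8=i; u(20)→3·(20−24)≡14=o; l(11)→3·(11−24)≡13=n (all mod 26).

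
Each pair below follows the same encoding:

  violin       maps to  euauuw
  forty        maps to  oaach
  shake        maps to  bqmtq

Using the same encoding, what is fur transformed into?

oga

The shift depends on letter class: consonant v→e is +9, but vowel i→u is +12. The rule splits by letter class: vowels +12, consonants +9.
Applying it to fur: f(cons)+9=o, u(vowel)+12=g, r(cons)+9=a.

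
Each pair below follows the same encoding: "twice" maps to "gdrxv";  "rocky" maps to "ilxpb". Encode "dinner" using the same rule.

wrmmvi

Each pair mirrors across the alphabet (t↔g, w↔d, i↔r): positions sum to 25. Letters are reflected about the middle of the alphabet (position → 25−position): Atbash.
On dinner: d↔w, i↔r, n↔m, n↔m, e↔v, r↔i.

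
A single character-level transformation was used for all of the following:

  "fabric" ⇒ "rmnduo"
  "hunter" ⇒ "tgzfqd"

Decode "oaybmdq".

compare

Every letter moves 12 places later in the alphabet, wrapping around z→a.
Reversing it on oaybmdq: o−12=c, a−12=o, y−12=m, b−12=p, m−12=a, d−12=r, q−12=e.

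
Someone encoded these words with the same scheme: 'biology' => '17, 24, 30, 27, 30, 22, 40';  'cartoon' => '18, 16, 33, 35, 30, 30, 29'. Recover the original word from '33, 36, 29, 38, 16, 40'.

runway

b is letter #2 and maps to 17: an offset of 15. The number is (letter's place in the alphabet, a=1) + 15.
Reversing it on 33, 36, 29, 38, 16, 40: 33→(33−15)÷1=18=r, 36→(36−15)÷1=21=u, 29→(29−15)÷1=14=n, 38→(38−15)÷1=23=w, 16→(16−15)÷1=1=a, 40→(40−15)÷1=25=y.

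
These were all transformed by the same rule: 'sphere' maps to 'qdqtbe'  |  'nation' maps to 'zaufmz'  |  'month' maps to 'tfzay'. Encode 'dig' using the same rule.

sup

The output letters match the input read backwards, each shifted +12: sphere reversed is erehps. Read the word backwards and shift each letter +12.
Applying it to dig: reverse → gid; then shift: g+12=s, i+12=u, d+12=p.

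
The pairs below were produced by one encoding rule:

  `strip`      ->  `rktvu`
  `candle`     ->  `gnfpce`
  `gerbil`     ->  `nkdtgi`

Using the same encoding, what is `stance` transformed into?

The output letters match the input read backwards, each shifted +2: strip reversed is pirts. Read the word backwards and shift each letter +2.
Applying it to stance: reverse → ecnats; then shift: e+2=g, c+2=e, n+2=p, a+2=c, t+2=v, s+2=u.

gepcvu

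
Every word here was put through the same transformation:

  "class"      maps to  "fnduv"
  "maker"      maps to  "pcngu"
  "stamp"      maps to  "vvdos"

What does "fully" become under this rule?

A repeating key of period 2 is used — shifts +3, +2 over and over.
Applying it to fully: f+3=i, u+2=w, l+3=o, l+2=n, y+3=b.

iwonb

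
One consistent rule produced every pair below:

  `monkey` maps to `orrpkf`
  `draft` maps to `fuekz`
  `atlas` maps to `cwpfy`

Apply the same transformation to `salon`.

udptt

Each letter shifts forward by (position + 2), i.e. 2, 3, 4, … — the shift grows by one for each successive letter.
On salon: s+2=u, a+3=d, l+4=p, o+5=t, n+6=t.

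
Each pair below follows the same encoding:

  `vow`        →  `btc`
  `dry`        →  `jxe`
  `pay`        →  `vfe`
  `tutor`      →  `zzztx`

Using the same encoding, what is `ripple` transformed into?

xnvvrj

Vowels shift forward by 5 and consonants shift forward by 6.
On ripple: r(cons)+6=x, i(vowel)+5=n, p(cons)+6=v, p(cons)+6=v, l(cons)+6=r, e(vowel)+5=j.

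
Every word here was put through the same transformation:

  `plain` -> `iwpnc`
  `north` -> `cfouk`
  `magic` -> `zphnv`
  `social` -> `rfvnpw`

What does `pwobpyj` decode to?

p(15)→i(8) and l(11)→w(22) fit y≡3x+15 (mod 26); the inverse of 3 mod 26 is 9. This is an affine cipher: with a=0,…,z=25, each position x becomes (3x+15) mod 26.
Reversing it on pwobpyj: p(15)→9·(15−15)≡0=a; w(22)→9·(22−15)≡11=l; o(14)→9·(14−15)≡17=r; b(1)→9·(1−15)≡4=e; p(15)→9·(15−15)≡0=a; y(24)→9·(24−15)≡3=d; j(9)→9·(9−15)≡24=y (all mod 26).

already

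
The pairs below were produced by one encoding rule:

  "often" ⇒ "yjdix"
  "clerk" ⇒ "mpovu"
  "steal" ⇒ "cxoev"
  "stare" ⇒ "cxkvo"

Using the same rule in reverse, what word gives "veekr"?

laugh

Shifts by position in often: pos 0: o→y (+10), pos 1: f→j (+4), pos 2: t→d (+10), pos 3: e→i (+4) — repeating every 2. A repeating key of period 2 is used — shifts +10, +4 over and over.
Decoding veekr: v−10=l, e−4=a, e−10=u, k−4=g, r−10=h.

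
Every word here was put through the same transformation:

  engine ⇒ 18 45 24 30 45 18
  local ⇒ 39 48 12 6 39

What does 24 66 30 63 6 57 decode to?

e(#5)→18 and n(#14)→45: differences scale by 3, so n = 3·pos + 3. With a=1..z=26, the number is 3·pos + 3.
Decoding 24 66 30 63 6 57: 24→(24−3)÷3=7=g, 66→(66−3)÷3=21=u, 30→(30−3)÷3=9=i, 63→(63−3)÷3=20=t, 6→(6−3)÷3=1=a, 57→(57−3)÷3=18=r.

guitar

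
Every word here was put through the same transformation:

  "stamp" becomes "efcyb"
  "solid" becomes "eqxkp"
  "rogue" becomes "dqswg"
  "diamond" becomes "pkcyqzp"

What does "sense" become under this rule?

The shift depends on letter class: consonant s→e is +12, but vowel a→c is +2. Vowels shift forward by 2 and consonants shift forward by 12.
On sense: s(cons)+12=e, e(vowel)+2=g, n(cons)+12=z, s(cons)+12=e, e(vowel)+2=g.

egzeg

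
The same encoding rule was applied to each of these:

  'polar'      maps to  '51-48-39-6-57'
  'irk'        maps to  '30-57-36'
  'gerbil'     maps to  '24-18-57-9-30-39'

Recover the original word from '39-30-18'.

Each letter becomes 3×(its alphabet position, a=1..z=26) + 3.
Undoing it on 39-30-18: 39→(39−3)÷3=12=l, 30→(30−3)÷3=9=i, 18→(18−3)÷3=5=e.

lie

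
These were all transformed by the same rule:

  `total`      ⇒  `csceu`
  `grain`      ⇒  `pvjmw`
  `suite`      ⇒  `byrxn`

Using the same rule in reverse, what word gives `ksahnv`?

border

Shifts by position in total: pos 0: t→c (+9), pos 1: o→s (+4), pos 2: t→c (+9), pos 3: a→e (+4) — repeating every 2. It's a Vigenère-style cipher with numeric key [9,4]: position i shifts by key[i mod 2].
Decoding ksahnv: k−9=b, s−4=o, a−9=r, h−4=d, n−9=e, v−4=r.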